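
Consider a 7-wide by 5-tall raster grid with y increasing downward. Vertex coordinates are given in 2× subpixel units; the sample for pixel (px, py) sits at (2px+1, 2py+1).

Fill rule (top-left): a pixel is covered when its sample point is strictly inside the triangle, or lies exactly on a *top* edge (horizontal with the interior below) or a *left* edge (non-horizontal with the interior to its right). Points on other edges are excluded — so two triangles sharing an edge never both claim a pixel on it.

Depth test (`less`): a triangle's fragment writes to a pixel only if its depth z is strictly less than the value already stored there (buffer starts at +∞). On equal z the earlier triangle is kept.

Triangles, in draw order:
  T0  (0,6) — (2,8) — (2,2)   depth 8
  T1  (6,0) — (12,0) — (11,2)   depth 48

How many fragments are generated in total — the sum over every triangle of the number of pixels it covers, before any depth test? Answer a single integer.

T0:
  2·area = 12  (B↔C swapped to make it positive)
  edge (0, 6)→(2, 2): d=(2,-4) top-left  bias=+0
  edge (2, 2)→(2, 8): d=(0,6) right/bottom  bias=-1
  edge (2, 8)→(0, 6): d=(-2,-2) top-left  bias=+0
    (0,2)@(1, 5): e=[2,6,4] → #
    (1,2)@(3, 5): e=[10,-6,8] → ·
    (0,3)@(1, 7): e=[6,6,0] → #  [on edge]
    (1,3)@(3, 7): e=[14,-6,4] → ·
    (0,4)@(1, 9): e=[10,6,-4] → ·
    (1,4)@(3, 9): e=[18,-6,0] → ·  [on edge]
  covered (2 px):
    · · · · · · ·
    · · · · · · ·
    # · · · · · ·
    # · · · · · ·
    · · · · · · ·
T1:
  2·area = 12
  edge (6, 0)→(12, 0): d=(6,0) top-left  bias=+0
  edge (12, 0)→(11, 2): d=(-1,2) right/bottom  bias=-1
  edge (11, 2)→(6, 0): d=(-5,-2) top-left  bias=+0
    (4,0)@(9, 1): e=[6,5,1] → #
    (5,0)@(11, 1): e=[6,1,5] → #
    (6,0)@(13, 1): e=[6,-3,9] → ·
    (4,1)@(9, 3): e=[18,3,-9] → ·
    (5,1)@(11, 3): e=[18,-1,-5] → ·
  covered (2 px):
    · · · · # # ·
    · · · · · · ·
    · · · · · · ·
    · · · · · · ·
    · · · · · · ·

Result: 4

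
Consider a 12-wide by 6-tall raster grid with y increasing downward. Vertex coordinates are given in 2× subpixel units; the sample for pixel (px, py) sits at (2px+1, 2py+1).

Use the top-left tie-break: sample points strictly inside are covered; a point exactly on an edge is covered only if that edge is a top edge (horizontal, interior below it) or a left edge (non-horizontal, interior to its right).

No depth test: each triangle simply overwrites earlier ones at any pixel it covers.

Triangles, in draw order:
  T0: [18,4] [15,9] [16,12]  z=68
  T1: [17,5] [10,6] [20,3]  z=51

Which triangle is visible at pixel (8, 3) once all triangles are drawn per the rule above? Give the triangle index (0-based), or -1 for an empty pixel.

T0:
  2·area = 14  (B↔C swapped to make it positive)
  edge (18, 4)→(16, 12): d=(-2,8) right/bottom  bias=-1
  edge (16, 12)→(15, 9): d=(-1,-3) top-left  bias=+0
  edge (15, 9)→(18, 4): d=(3,-5) top-left  bias=+0
    (6,1)@(13, 3): e=[42,0,-28] → ·  [on edge]
    (8,3)@(17, 7): e=[2,8,4] → █
    (9,3)@(19, 7): e=[-14,14,14] → ·
    (7,4)@(15, 9): e=[14,0,0] → █  [on edge]
    (8,4)@(17, 9): e=[-2,6,10] → ·
    (7,5)@(15, 11): e=[10,-2,6] → ·
  covered (2 px):
    · · · · · · · · · · · ·
    · · · · · · · · · · · ·
    · · · · · · · · · · · ·
    · · · · · · · · █ · · ·
    · · · · · · · █ · · · ·
    · · · · · · · · · · · ·
T1:
  2·area = 11
  edge (17, 5)→(10, 6): d=(-7,1) right/bottom  bias=-1
  edge (10, 6)→(20, 3): d=(10,-3) top-left  bias=+0
  edge (20, 3)→(17, 5): d=(-3,2) right/bottom  bias=-1
    (11,0)@(23, 1): e=[22,-11,0] → ·  [on edge]
    (7,2)@(15, 5): e=[2,5,4] → █
    (8,2)@(17, 5): e=[0,11,0] → ·  [on edge]
    (1,3)@(3, 7): e=[0,-11,22] → ·  [on edge]
    (7,3)@(15, 7): e=[-12,25,-2] → ·
    (5,4)@(11, 9): e=[-22,33,0] → ·  [on edge]
  covered (1 px):
    · · · · · · · · · · · ·
    · · · · · · · · · · · ·
    · · · · · · · █ · · · ·
    · · · · · · · · · · · ·
    · · · · · · · · · · · ·
    · · · · · · · · · · · ·

Z-buffer (winner per pixel, '.' = empty):
  . . . . . . . . . . . .
  . . . . . . . . . . . .
  . . . . . . . 1 . . . .
  . . . . . . . . 0 . . .
  . . . . . . . 0 . . . .
  . . . . . . . . . . . .

Result: 0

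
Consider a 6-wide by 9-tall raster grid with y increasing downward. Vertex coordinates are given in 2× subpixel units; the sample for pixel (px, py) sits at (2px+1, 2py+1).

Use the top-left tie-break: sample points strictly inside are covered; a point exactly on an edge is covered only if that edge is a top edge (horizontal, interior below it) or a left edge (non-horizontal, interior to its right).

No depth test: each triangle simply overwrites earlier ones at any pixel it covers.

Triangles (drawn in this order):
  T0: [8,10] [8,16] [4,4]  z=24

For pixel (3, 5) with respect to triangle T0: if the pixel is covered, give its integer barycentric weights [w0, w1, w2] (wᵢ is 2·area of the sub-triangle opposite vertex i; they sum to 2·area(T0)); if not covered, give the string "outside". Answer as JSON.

T0:
  2·area = 24
  edge (8, 10)→(8, 16): d=(0,6) right/bottom  bias=-1
  edge (8, 16)→(4, 4): d=(-4,-12) top-left  bias=+0
  edge (4, 4)→(8, 10): d=(4,6) right/bottom  bias=-1
    (1,0)@(3, 1): e=[30,0,-6] → ·  [on edge]
    (2,3)@(5, 7): e=[18,0,6] → #  [on edge]
    (3,3)@(7, 7): e=[6,24,-6] → ·
    (2,4)@(5, 9): e=[18,-8,14] → ·
    (3,4)@(7, 9): e=[6,16,2] → #
    (4,4)@(9, 9): e=[-6,40,-10] → ·
    (3,5)@(7, 11): e=[6,8,10] → #
    (4,5)@(9, 11): e=[-6,32,-2] → ·
    (3,6)@(7, 13): e=[6,0,18] → #  [on edge]
    (4,6)@(9, 13): e=[-6,24,6] → ·
    (3,7)@(7, 15): e=[6,-8,26] → ·
  covered (4 px):
    · · · · · ·
    · · · · · ·
    · · · · · ·
    · · # · · ·
    · · · # · ·
    · · · # · ·
    · · · # · ·
    · · · · · ·
    · · · · · ·

Final: [8,10,6]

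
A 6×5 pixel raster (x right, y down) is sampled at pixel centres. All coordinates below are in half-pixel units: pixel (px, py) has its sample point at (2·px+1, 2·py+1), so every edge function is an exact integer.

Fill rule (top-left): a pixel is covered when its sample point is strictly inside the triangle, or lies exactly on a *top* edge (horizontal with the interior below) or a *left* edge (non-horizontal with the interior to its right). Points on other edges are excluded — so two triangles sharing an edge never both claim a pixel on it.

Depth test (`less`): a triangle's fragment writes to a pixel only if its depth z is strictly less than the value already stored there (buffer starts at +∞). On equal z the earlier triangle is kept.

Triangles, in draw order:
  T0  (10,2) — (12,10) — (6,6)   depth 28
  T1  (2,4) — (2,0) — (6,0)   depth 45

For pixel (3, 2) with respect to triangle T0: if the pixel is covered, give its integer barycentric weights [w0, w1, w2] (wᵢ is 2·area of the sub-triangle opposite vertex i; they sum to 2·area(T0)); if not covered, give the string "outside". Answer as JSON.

T0:
  2·area = 40
  edge (10, 2)→(12, 10): d=(2,8) right/bottom  bias=-1
  edge (12, 10)→(6, 6): d=(-6,-4) top-left  bias=+0
  edge (6, 6)→(10, 2): d=(4,-4) top-left  bias=+0
    (5,0)@(11, 1): e=[-10,50,0] → ·  [on edge]
    (4,1)@(9, 3): e=[10,30,0] → █  [on edge]
    (5,1)@(11, 3): e=[-6,38,8] → ·
    (3,2)@(7, 5): e=[30,10,0] → █  [on edge]
    (5,2)@(11, 5): e=[-2,26,16] → ·
    (2,3)@(5, 7): e=[50,-10,0] → ·  [on edge]
    (3,3)@(7, 7): e=[34,-2,8] → ·
    (4,3)@(9, 7): e=[18,6,16] → █
    (5,3)@(11, 7): e=[2,14,24] → █
    (1,4)@(3, 9): e=[70,-30,0] → ·  [on edge]
    (4,4)@(9, 9): e=[22,-6,24] → ·
    (5,4)@(11, 9): e=[6,2,32] → █
  covered (6 px):
    · · · · · ·
    · · · · █ ·
    · · · █ █ ·
    · · · · █ █
    · · · · · █
T1:
  2·area = 16
  edge (2, 4)→(2, 0): d=(0,-4) top-left  bias=+0
  edge (2, 0)→(6, 0): d=(4,0) top-left  bias=+0
  edge (6, 0)→(2, 4): d=(-4,4) right/bottom  bias=-1
    (1,0)@(3, 1): e=[4,4,8] → █
    (2,0)@(5, 1): e=[12,4,0] → ·  [on edge]
    (1,1)@(3, 3): e=[4,12,0] → ·  [on edge]
    (0,2)@(1, 5): e=[-4,20,0] → ·  [on edge]
  covered (1 px):
    · █ · · · ·
    · · · · · ·
    · · · · · ·
    · · · · · ·
    · · · · · ·

Answer: [10,0,30]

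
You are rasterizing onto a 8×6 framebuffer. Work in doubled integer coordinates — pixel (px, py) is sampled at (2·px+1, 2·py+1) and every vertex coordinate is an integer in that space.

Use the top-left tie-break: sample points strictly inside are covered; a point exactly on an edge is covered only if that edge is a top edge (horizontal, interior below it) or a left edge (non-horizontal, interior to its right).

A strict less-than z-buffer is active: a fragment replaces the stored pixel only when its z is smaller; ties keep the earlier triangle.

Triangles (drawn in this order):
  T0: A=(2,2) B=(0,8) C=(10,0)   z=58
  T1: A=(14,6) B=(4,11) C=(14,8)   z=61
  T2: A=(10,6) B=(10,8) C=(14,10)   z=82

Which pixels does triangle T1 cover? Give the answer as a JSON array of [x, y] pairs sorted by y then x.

T0:
  2·area = 44  (B↔C swapped to make it positive)
  edge (2, 2)→(10, 0): d=(8,-2) top-left  bias=+0
  edge (10, 0)→(0, 8): d=(-10,8) right/bottom  bias=-1
  edge (0, 8)→(2, 2): d=(2,-6) top-left  bias=+0
    (3,0)@(7, 1): e=[2,14,28] → █
    (4,0)@(9, 1): e=[6,-2,40] → ·
    (1,1)@(3, 3): e=[10,26,8] → █
    (2,1)@(5, 3): e=[14,10,20] → █
    (3,1)@(7, 3): e=[18,-6,32] → ·
    (0,2)@(1, 5): e=[22,22,0] → █  [on edge]
    (2,2)@(5, 5): e=[30,-10,24] → ·
    (0,3)@(1, 7): e=[38,2,4] → █
    (1,3)@(3, 7): e=[42,-14,16] → ·
    (0,4)@(1, 9): e=[54,-18,8] → ·
  covered (6 px):
    · · · █ · · · ·
    · █ █ · · · · ·
    █ █ · · · · · ·
    █ · · · · · · ·
    · · · · · · · ·
    · · · · · · · ·
T1:
  2·area = 20  (B↔C swapped to make it positive)
  edge (14, 6)→(14, 8): d=(0,2) right/bottom  bias=-1
  edge (14, 8)→(4, 11): d=(-10,3) right/bottom  bias=-1
  edge (4, 11)→(14, 6): d=(10,-5) top-left  bias=+0
    (6,3)@(13, 7): e=[2,13,5] → █
    (7,3)@(15, 7): e=[-2,7,15] → ·
    (4,4)@(9, 9): e=[10,5,5] → █
    (5,4)@(11, 9): e=[6,-1,15] → ·
    (6,4)@(13, 9): e=[2,-7,25] → ·
    (4,5)@(9, 11): e=[10,-15,25] → ·
  covered (2 px):
    · · · · · · · ·
    · · · · · · · ·
    · · · · · · · ·
    · · · · · · █ ·
    · · · · █ · · ·
    · · · · · · · ·
T2:
  2·area = 8  (B↔C swapped to make it positive)
  edge (10, 6)→(14, 10): d=(4,4) right/bottom  bias=-1
  edge (14, 10)→(10, 8): d=(-4,-2) top-left  bias=+0
  edge (10, 8)→(10, 6): d=(0,-2) top-left  bias=+0
    (2,0)@(5, 1): e=[0,18,-10] → ·  [on edge]
    (3,1)@(7, 3): e=[0,14,-6] → ·  [on edge]
    (4,2)@(9, 5): e=[0,10,-2] → ·  [on edge]
    (5,3)@(11, 7): e=[0,6,2] → ·  [on edge]
    (6,4)@(13, 9): e=[0,2,6] → ·  [on edge]
    (7,5)@(15, 11): e=[0,-2,10] → ·  [on edge]
  covered (0 px):
    · · · · · · · ·
    · · · · · · · ·
    · · · · · · · ·
    · · · · · · · ·
    · · · · · · · ·
    · · · · · · · ·

Answer: [[6,3],[4,4]]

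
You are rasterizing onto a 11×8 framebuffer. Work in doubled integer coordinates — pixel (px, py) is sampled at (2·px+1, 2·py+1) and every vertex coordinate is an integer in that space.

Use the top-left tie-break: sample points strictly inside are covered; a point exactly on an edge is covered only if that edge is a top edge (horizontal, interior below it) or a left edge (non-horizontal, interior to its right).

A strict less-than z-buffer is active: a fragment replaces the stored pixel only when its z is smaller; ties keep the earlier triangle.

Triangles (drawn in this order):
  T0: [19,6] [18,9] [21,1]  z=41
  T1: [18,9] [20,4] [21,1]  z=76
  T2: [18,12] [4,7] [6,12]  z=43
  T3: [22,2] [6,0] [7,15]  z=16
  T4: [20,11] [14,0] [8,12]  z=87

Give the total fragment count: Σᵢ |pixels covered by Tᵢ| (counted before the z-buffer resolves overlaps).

T0:
  2·area = 1  (B↔C swapped to make it positive)
  edge (19, 6)→(21, 1): d=(2,-5) top-left  bias=+0
  edge (21, 1)→(18, 9): d=(-3,8) right/bottom  bias=-1
  edge (18, 9)→(19, 6): d=(1,-3) top-left  bias=+0
    (10,0)@(21, 1): e=[0,0,1] → ·  [on edge]
    (8,5)@(17, 11): e=[0,2,-1] → ·  [on edge]
  covered (0 px):
    · · · · · · · · · · ·
    · · · · · · · · · · ·
    · · · · · · · · · · ·
    · · · · · · · · · · ·
    · · · · · · · · · · ·
    · · · · · · · · · · ·
    · · · · · · · · · · ·
    · · · · · · · · · · ·
T1:
  2·area = 1  (B↔C swapped to make it positive)
  edge (18, 9)→(21, 1): d=(3,-8) top-left  bias=+0
  edge (21, 1)→(20, 4): d=(-1,3) right/bottom  bias=-1
  edge (20, 4)→(18, 9): d=(-2,5) right/bottom  bias=-1
    (10,0)@(21, 1): e=[0,0,1] → ·  [on edge]
    (9,3)@(19, 7): e=[2,0,-1] → ·  [on edge]
    (8,6)@(17, 13): e=[4,0,-3] → ·  [on edge]
  covered (0 px):
    · · · · · · · · · · ·
    · · · · · · · · · · ·
    · · · · · · · · · · ·
    · · · · · · · · · · ·
    · · · · · · · · · · ·
    · · · · · · · · · · ·
    · · · · · · · · · · ·
    · · · · · · · · · · ·
T2:
  2·area = 60  (B↔C swapped to make it positive)
  edge (18, 12)→(6, 12): d=(-12,0) right/bottom  bias=-1
  edge (6, 12)→(4, 7): d=(-2,-5) top-left  bias=+0
  edge (4, 7)→(18, 12): d=(14,5) right/bottom  bias=-1
    (2,4)@(5, 9): e=[36,1,23] → #
    (3,4)@(7, 9): e=[36,11,13] → #
    (4,4)@(9, 9): e=[36,21,3] → #
    (5,4)@(11, 9): e=[36,31,-7] → ·
    (2,5)@(5, 11): e=[12,-3,51] → ·
    (3,5)@(7, 11): e=[12,7,41] → #
    (5,5)@(11, 11): e=[12,27,21] → #
    (6,5)@(13, 11): e=[12,37,11] → #
    (7,5)@(15, 11): e=[12,47,1] → #
    (8,5)@(17, 11): e=[12,57,-9] → ·
    (3,6)@(7, 13): e=[-12,3,69] → ·
    (4,6)@(9, 13): e=[-12,13,59] → ·
  covered (8 px):
    · · · · · · · · · · ·
    · · · · · · · · · · ·
    · · · · · · · · · · ·
    · · · · · · · · · · ·
    · · # # # · · · · · ·
    · · · # # # # # · · ·
    · · · · · · · · · · ·
    · · · · · · · · · · ·
T3:
  2·area = 238  (B↔C swapped to make it positive)
  edge (22, 2)→(7, 15): d=(-15,13) right/bottom  bias=-1
  edge (7, 15)→(6, 0): d=(-1,-15) top-left  bias=+0
  edge (6, 0)→(22, 2): d=(16,2) right/bottom  bias=-1
    (3,0)@(7, 1): e=[210,14,14] → #
    (4,0)@(9, 1): e=[184,44,10] → #
    (5,0)@(11, 1): e=[158,74,6] → #
    (6,0)@(13, 1): e=[132,104,2] → #
    (7,0)@(15, 1): e=[106,134,-2] → ·
    (3,1)@(7, 3): e=[180,12,46] → #
    (7,1)@(15, 3): e=[76,132,30] → #
    (8,1)@(17, 3): e=[50,162,26] → #
    (9,1)@(19, 3): e=[24,192,22] → #
    (10,1)@(21, 3): e=[-2,222,18] → ·
    (3,2)@(7, 5): e=[150,10,78] → #
    (9,2)@(19, 5): e=[-6,190,54] → ·
    (3,7)@(7, 15): e=[0,0,238] → ·  [on edge]
  covered (31 px):
    · · · # # # # · · · ·
    · · · # # # # # # # ·
    · · · # # # # # # · ·
    · · · # # # # # · · ·
    · · · # # # # · · · ·
    · · · # # # · · · · ·
    · · · # # · · · · · ·
    · · · · · · · · · · ·
T4:
  2·area = 138  (B↔C swapped to make it positive)
  edge (20, 11)→(8, 12): d=(-12,1) right/bottom  bias=-1
  edge (8, 12)→(14, 0): d=(6,-12) top-left  bias=+0
  edge (14, 0)→(20, 11): d=(6,11) right/bottom  bias=-1
    (6,1)@(13, 3): e=[103,6,29] → #
    (7,1)@(15, 3): e=[101,30,7] → #
    (8,1)@(17, 3): e=[99,54,-15] → ·
    (6,2)@(13, 5): e=[79,18,41] → #
    (8,2)@(17, 5): e=[75,66,-3] → ·
    (5,3)@(11, 7): e=[57,6,75] → #
    (8,3)@(17, 7): e=[51,78,9] → #
    (9,3)@(19, 7): e=[49,102,-13] → ·
    (5,4)@(11, 9): e=[33,18,87] → #
    (9,4)@(19, 9): e=[25,114,-1] → ·
    (4,5)@(9, 11): e=[11,6,121] → #
    (9,5)@(19, 11): e=[1,126,11] → #
  covered (18 px):
    · · · · · · · · · · ·
    · · · · · · # # · · ·
    · · · · · · # # · · ·
    · · · · · # # # # · ·
    · · · · · # # # # · ·
    · · · · # # # # # # ·
    · · · · · · · · · · ·
    · · · · · · · · · · ·

Result: 57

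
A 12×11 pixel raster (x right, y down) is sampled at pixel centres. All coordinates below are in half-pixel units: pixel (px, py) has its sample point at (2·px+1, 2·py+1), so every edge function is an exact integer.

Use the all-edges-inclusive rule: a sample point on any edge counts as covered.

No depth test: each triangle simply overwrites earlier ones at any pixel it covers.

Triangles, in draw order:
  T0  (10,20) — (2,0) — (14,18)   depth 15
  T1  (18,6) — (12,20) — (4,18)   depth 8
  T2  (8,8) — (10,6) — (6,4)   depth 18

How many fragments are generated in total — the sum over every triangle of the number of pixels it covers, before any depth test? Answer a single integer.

T0:
  2·area = 96
  edge (10, 20)→(2, 0): d=(-8,-20) inclusive
  edge (2, 0)→(14, 18): d=(12,18) inclusive
  edge (14, 18)→(10, 20): d=(-4,2) inclusive
    (2,2)@(5, 5): e=[20,6,70] → █
    (3,2)@(7, 5): e=[60,-30,66] → ·
    (2,3)@(5, 7): e=[4,30,62] → █
    (3,3)@(7, 7): e=[44,-6,58] → ·
    (2,4)@(5, 9): e=[-12,54,54] → ·
    (3,4)@(7, 9): e=[28,18,50] → █
    (4,4)@(9, 9): e=[68,-18,46] → ·
    (3,5)@(7, 11): e=[12,42,42] → █
    (4,5)@(9, 11): e=[52,6,38] → █
    (5,5)@(11, 11): e=[92,-30,34] → ·
    (3,6)@(7, 13): e=[-4,66,34] → ·
    (4,6)@(9, 13): e=[36,30,30] → █
  covered (12 px):
    · · · · · · · · · · · ·
    · · · · · · · · · · · ·
    · · █ · · · · · · · · ·
    · · █ · · · · · · · · ·
    · · · █ · · · · · · · ·
    · · · █ █ · · · · · · ·
    · · · · █ · · · · · · ·
    · · · · █ █ · · · · · ·
    · · · · █ █ █ · · · · ·
    · · · · · █ · · · · · ·
    · · · · · · · · · · · ·
T1:
  2·area = 124
  edge (18, 6)→(12, 20): d=(-6,14) inclusive
  edge (12, 20)→(4, 18): d=(-8,-2) inclusive
  edge (4, 18)→(18, 6): d=(14,-12) inclusive
    (8,3)@(17, 7): e=[8,114,2] → █
    (9,3)@(19, 7): e=[-20,118,26] → ·
    (7,4)@(15, 9): e=[24,94,6] → █
    (8,4)@(17, 9): e=[-4,98,30] → ·
    (6,5)@(13, 11): e=[40,74,10] → █
    (8,5)@(17, 11): e=[-16,82,58] → ·
    (5,6)@(11, 13): e=[56,54,14] → █
    (7,6)@(15, 13): e=[0,62,62] → █  [on edge]
    (8,6)@(17, 13): e=[-28,66,86] → ·
    (4,7)@(9, 15): e=[72,34,18] → █
    (7,7)@(15, 15): e=[-12,46,90] → ·
    (3,8)@(7, 17): e=[88,14,22] → █
  covered (16 px):
    · · · · · · · · · · · ·
    · · · · · · · · · · · ·
    · · · · · · · · · · · ·
    · · · · · · · · █ · · ·
    · · · · · · · █ · · · ·
    · · · · · · █ █ · · · ·
    · · · · · █ █ █ · · · ·
    · · · · █ █ █ · · · · ·
    · · · █ █ █ █ · · · · ·
    · · · · █ █ · · · · · ·
    · · · · · · · · · · · ·
T2:
  2·area = 12  (B↔C swapped to make it positive)
  edge (8, 8)→(6, 4): d=(-2,-4) inclusive
  edge (6, 4)→(10, 6): d=(4,2) inclusive
  edge (10, 6)→(8, 8): d=(-2,2) inclusive
    (7,0)@(15, 1): e=[42,-30,0] → ·  [on edge]
    (6,1)@(13, 3): e=[30,-18,0] → ·  [on edge]
    (3,2)@(7, 5): e=[2,2,8] → █
    (4,2)@(9, 5): e=[10,-2,4] → ·
    (5,2)@(11, 5): e=[18,-6,0] → ·  [on edge]
    (3,3)@(7, 7): e=[-2,10,4] → ·
    (4,3)@(9, 7): e=[6,6,0] → █  [on edge]
    (5,3)@(11, 7): e=[14,2,-4] → ·
    (3,4)@(7, 9): e=[-6,18,0] → ·  [on edge]
    (4,4)@(9, 9): e=[2,14,-4] → ·
    (2,5)@(5, 11): e=[-18,30,0] → ·  [on edge]
    (1,6)@(3, 13): e=[-30,42,0] → ·  [on edge]
    (0,7)@(1, 15): e=[-42,54,0] → ·  [on edge]
  covered (2 px):
    · · · · · · · · · · · ·
    · · · · · · · · · · · ·
    · · · █ · · · · · · · ·
    · · · · █ · · · · · · ·
    · · · · · · · · · · · ·
    · · · · · · · · · · · ·
    · · · · · · · · · · · ·
    · · · · · · · · · · · ·
    · · · · · · · · · · · ·
    · · · · · · · · · · · ·
    · · · · · · · · · · · ·

Final: 30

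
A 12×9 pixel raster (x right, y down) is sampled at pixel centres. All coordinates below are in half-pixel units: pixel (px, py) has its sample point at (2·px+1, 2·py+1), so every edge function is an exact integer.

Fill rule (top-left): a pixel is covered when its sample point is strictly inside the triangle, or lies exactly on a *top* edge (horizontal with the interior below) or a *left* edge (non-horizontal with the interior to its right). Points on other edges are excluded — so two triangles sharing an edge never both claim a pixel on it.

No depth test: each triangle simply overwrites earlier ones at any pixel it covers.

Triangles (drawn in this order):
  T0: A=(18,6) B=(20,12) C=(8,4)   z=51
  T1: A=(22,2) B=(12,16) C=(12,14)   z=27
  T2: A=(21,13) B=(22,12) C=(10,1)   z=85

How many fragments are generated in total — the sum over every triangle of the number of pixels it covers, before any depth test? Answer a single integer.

T0:
  2·area = 56
  edge (18, 6)→(20, 12): d=(2,6) right/bottom  bias=-1
  edge (20, 12)→(8, 4): d=(-12,-8) top-left  bias=+0
  edge (8, 4)→(18, 6): d=(10,2) right/bottom  bias=-1
    (1,1)@(3, 3): e=[84,-28,0] → ·  [on edge]
    (8,1)@(17, 3): e=[0,84,-28] → ·  [on edge]
    (5,2)@(11, 5): e=[40,12,4] → █
    (6,2)@(13, 5): e=[28,28,0] → ·  [on edge]
    (5,3)@(11, 7): e=[44,-12,24] → ·
    (6,3)@(13, 7): e=[32,4,20] → █
    (7,3)@(15, 7): e=[20,20,16] → █
    (8,3)@(17, 7): e=[8,36,12] → █
    (9,3)@(19, 7): e=[-4,52,8] → ·
    (11,3)@(23, 7): e=[-28,84,0] → ·  [on edge]
    (6,4)@(13, 9): e=[36,-20,40] → ·
    (7,4)@(15, 9): e=[24,-4,36] → ·
    (9,4)@(19, 9): e=[0,28,28] → ·  [on edge]
    (10,7)@(21, 15): e=[0,-28,84] → ·  [on edge]
  covered (6 px):
    · · · · · · · · · · · ·
    · · · · · · · · · · · ·
    · · · · · █ · · · · · ·
    · · · · · · █ █ █ · · ·
    · · · · · · · · █ · · ·
    · · · · · · · · · █ · ·
    · · · · · · · · · · · ·
    · · · · · · · · · · · ·
    · · · · · · · · · · · ·
T1:
  2·area = 20
  edge (22, 2)→(12, 16): d=(-10,14) right/bottom  bias=-1
  edge (12, 16)→(12, 14): d=(0,-2) top-left  bias=+0
  edge (12, 14)→(22, 2): d=(10,-12) top-left  bias=+0
    (8,4)@(17, 9): e=[0,10,10] → ·  [on edge]
    (7,5)@(15, 11): e=[8,6,6] → █
    (8,5)@(17, 11): e=[-20,10,30] → ·
    (6,6)@(13, 13): e=[16,2,2] → █
    (7,6)@(15, 13): e=[-12,6,26] → ·
    (6,7)@(13, 15): e=[-4,2,22] → ·
  covered (2 px):
    · · · · · · · · · · · ·
    · · · · · · · · · · · ·
    · · · · · · · · · · · ·
    · · · · · · · · · · · ·
    · · · · · · · · · · · ·
    · · · · · · · █ · · · ·
    · · · · · · █ · · · · ·
    · · · · · · · · · · · ·
    · · · · · · · · · · · ·
T2:
  2·area = 23  (B↔C swapped to make it positive)
  edge (21, 13)→(10, 1): d=(-11,-12) top-left  bias=+0
  edge (10, 1)→(22, 12): d=(12,11) right/bottom  bias=-1
  edge (22, 12)→(21, 13): d=(-1,1) right/bottom  bias=-1
    (11,5)@(23, 11): e=[46,-23,0] → ·  [on edge]
    (10,6)@(21, 13): e=[0,23,0] → ·  [on edge]
    (9,7)@(19, 15): e=[-46,69,0] → ·  [on edge]
    (8,8)@(17, 17): e=[-92,115,0] → ·  [on edge]
  covered (0 px):
    · · · · · · · · · · · ·
    · · · · · · · · · · · ·
    · · · · · · · · · · · ·
    · · · · · · · · · · · ·
    · · · · · · · · · · · ·
    · · · · · · · · · · · ·
    · · · · · · · · · · · ·
    · · · · · · · · · · · ·
    · · · · · · · · · · · ·

Final: 8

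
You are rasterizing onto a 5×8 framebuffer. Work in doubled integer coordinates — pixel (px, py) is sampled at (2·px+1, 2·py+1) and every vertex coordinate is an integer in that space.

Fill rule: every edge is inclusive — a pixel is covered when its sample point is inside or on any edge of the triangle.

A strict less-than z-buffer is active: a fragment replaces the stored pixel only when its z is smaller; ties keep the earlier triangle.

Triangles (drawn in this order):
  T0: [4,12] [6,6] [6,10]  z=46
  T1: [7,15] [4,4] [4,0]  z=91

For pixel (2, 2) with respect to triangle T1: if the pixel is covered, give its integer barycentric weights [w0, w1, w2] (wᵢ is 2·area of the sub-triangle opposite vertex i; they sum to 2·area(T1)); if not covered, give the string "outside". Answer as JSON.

T0:
  2·area = 8
  edge (4, 12)→(6, 6): d=(2,-6) inclusive
  edge (6, 6)→(6, 10): d=(0,4) inclusive
  edge (6, 10)→(4, 12): d=(-2,2) inclusive
    (3,1)@(7, 3): e=[0,-4,12] → ·  [on edge]
    (4,3)@(9, 7): e=[20,-12,0] → ·  [on edge]
    (2,4)@(5, 9): e=[0,4,4] → #  [on edge]
    (3,4)@(7, 9): e=[12,-4,0] → ·  [on edge]
    (2,5)@(5, 11): e=[4,4,0] → #  [on edge]
    (3,5)@(7, 11): e=[16,-4,-4] → ·
    (1,6)@(3, 13): e=[-4,12,0] → ·  [on edge]
    (2,6)@(5, 13): e=[8,4,-4] → ·
    (0,7)@(1, 15): e=[-12,20,0] → ·  [on edge]
    (1,7)@(3, 15): e=[0,12,-4] → ·  [on edge]
  covered (2 px):
    · · · · ·
    · · · · ·
    · · · · ·
    · · · · ·
    · · # · ·
    · · # · ·
    · · · · ·
    · · · · ·
T1:
  2·area = 12
  edge (7, 15)→(4, 4): d=(-3,-11) inclusive
  edge (4, 4)→(4, 0): d=(0,-4) inclusive
  edge (4, 0)→(7, 15): d=(3,15) inclusive
    (2,2)@(5, 5): e=[8,4,0] → #  [on edge]
    (3,2)@(7, 5): e=[30,12,-30] → ·
    (2,3)@(5, 7): e=[2,4,6] → #
    (3,3)@(7, 7): e=[24,12,-24] → ·
    (2,4)@(5, 9): e=[-4,4,12] → ·
    (3,7)@(7, 15): e=[0,12,0] → #  [on edge]
    (4,7)@(9, 15): e=[22,20,-30] → ·
  covered (3 px):
    · · · · ·
    · · · · ·
    · · # · ·
    · · # · ·
    · · · · ·
    · · · · ·
    · · · · ·
    · · · # ·

Final: [4,0,8]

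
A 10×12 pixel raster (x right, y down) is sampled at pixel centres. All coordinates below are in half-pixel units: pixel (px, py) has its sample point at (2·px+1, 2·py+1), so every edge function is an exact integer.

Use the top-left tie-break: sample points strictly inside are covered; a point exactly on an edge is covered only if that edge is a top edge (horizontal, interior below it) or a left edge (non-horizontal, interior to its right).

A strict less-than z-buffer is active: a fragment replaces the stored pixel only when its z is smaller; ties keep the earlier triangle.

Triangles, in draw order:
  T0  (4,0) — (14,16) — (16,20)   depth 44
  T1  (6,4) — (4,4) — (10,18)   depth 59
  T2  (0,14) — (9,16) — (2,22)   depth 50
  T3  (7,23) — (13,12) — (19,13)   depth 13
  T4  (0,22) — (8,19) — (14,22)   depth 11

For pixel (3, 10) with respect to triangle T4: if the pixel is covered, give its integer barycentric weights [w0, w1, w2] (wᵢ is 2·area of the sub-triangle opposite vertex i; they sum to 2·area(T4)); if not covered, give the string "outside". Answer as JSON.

T0:
  2·area = 8
  edge (4, 0)→(14, 16): d=(10,16) right/bottom  bias=-1
  edge (14, 16)→(16, 20): d=(2,4) right/bottom  bias=-1
  edge (16, 20)→(4, 0): d=(-12,-20) top-left  bias=+0
    (3,2)@(7, 5): e=[2,6,0] → #  [on edge]
    (4,2)@(9, 5): e=[-30,-2,40] → ·
    (3,3)@(7, 7): e=[22,10,-24] → ·
    (6,7)@(13, 15): e=[6,2,0] → #  [on edge]
    (7,7)@(15, 15): e=[-26,-6,40] → ·
    (6,8)@(13, 17): e=[26,6,-24] → ·
  covered (2 px):
    · · · · · · · · · ·
    · · · · · · · · · ·
    · · · # · · · · · ·
    · · · · · · · · · ·
    · · · · · · · · · ·
    · · · · · · · · · ·
    · · · · · · · · · ·
    · · · · · · # · · ·
    · · · · · · · · · ·
    · · · · · · · · · ·
    · · · · · · · · · ·
    · · · · · · · · · ·
T1:
  2·area = 28  (B↔C swapped to make it positive)
  edge (6, 4)→(10, 18): d=(4,14) right/bottom  bias=-1
  edge (10, 18)→(4, 4): d=(-6,-14) top-left  bias=+0
  edge (4, 4)→(6, 4): d=(2,0) top-left  bias=+0
    (2,2)@(5, 5): e=[18,8,2] → #
    (3,2)@(7, 5): e=[-10,36,2] → ·
    (2,3)@(5, 7): e=[26,-4,6] → ·
    (3,4)@(7, 9): e=[6,12,10] → #
    (4,4)@(9, 9): e=[-22,40,10] → ·
    (3,5)@(7, 11): e=[14,0,14] → #  [on edge]
    (4,5)@(9, 11): e=[-14,28,14] → ·
    (3,6)@(7, 13): e=[22,-12,18] → ·
    (4,7)@(9, 15): e=[2,4,22] → #
    (5,7)@(11, 15): e=[-26,32,22] → ·
    (4,8)@(9, 17): e=[10,-8,26] → ·
  covered (4 px):
    · · · · · · · · · ·
    · · · · · · · · · ·
    · · # · · · · · · ·
    · · · · · · · · · ·
    · · · # · · · · · ·
    · · · # · · · · · ·
    · · · · · · · · · ·
    · · · · # · · · · ·
    · · · · · · · · · ·
    · · · · · · · · · ·
    · · · · · · · · · ·
    · · · · · · · · · ·
T2:
  2·area = 68
  edge (0, 14)→(9, 16): d=(9,2) right/bottom  bias=-1
  edge (9, 16)→(2, 22): d=(-7,6) right/bottom  bias=-1
  edge (2, 22)→(0, 14): d=(-2,-8) top-left  bias=+0
    (0,7)@(1, 15): e=[7,55,6] → #
    (1,7)@(3, 15): e=[3,43,22] → #
    (2,7)@(5, 15): e=[-1,31,38] → ·
    (0,8)@(1, 17): e=[25,41,2] → #
    (2,8)@(5, 17): e=[17,17,34] → #
    (3,8)@(7, 17): e=[13,5,50] → #
    (4,8)@(9, 17): e=[9,-7,66] → ·
    (0,9)@(1, 19): e=[43,27,-2] → ·
    (1,9)@(3, 19): e=[39,15,14] → #
    (3,9)@(7, 19): e=[31,-9,46] → ·
    (1,10)@(3, 21): e=[57,1,10] → #
    (2,10)@(5, 21): e=[53,-11,26] → ·
  covered (9 px):
    · · · · · · · · · ·
    · · · · · · · · · ·
    · · · · · · · · · ·
    · · · · · · · · · ·
    · · · · · · · · · ·
    · · · · · · · · · ·
    · · · · · · · · · ·
    # # · · · · · · · ·
    # # # # · · · · · ·
    · # # · · · · · · ·
    · # · · · · · · · ·
    · · · · · · · · · ·
T3:
  2·area = 72
  edge (7, 23)→(13, 12): d=(6,-11) top-left  bias=+0
  edge (13, 12)→(19, 13): d=(6,1) right/bottom  bias=-1
  edge (19, 13)→(7, 23): d=(-12,10) right/bottom  bias=-1
    (9,0)@(19, 1): e=[0,-72,144] → ·  [on edge]
    (3,5)@(7, 11): e=[-72,0,144] → ·  [on edge]
    (6,6)@(13, 13): e=[6,6,60] → #
    (7,6)@(15, 13): e=[28,4,40] → #
    (8,6)@(17, 13): e=[50,2,20] → #
    (9,6)@(19, 13): e=[72,0,0] → ·  [on edge]
    (6,7)@(13, 15): e=[18,18,36] → #
    (8,7)@(17, 15): e=[62,14,-4] → ·
    (5,8)@(11, 17): e=[8,32,32] → #
    (7,8)@(15, 17): e=[52,28,-8] → ·
    (5,9)@(11, 19): e=[20,44,8] → #
    (6,9)@(13, 19): e=[42,42,-12] → ·
    (3,11)@(7, 23): e=[0,72,0] → ·  [on edge]
  covered (9 px):
    · · · · · · · · · ·
    · · · · · · · · · ·
    · · · · · · · · · ·
    · · · · · · · · · ·
    · · · · · · · · · ·
    · · · · · · · · · ·
    · · · · · · # # # ·
    · · · · · · # # · ·
    · · · · · # # · · ·
    · · · · · # · · · ·
    · · · · # · · · · ·
    · · · · · · · · · ·
T4:
  2·area = 42
  edge (0, 22)→(8, 19): d=(8,-3) top-left  bias=+0
  edge (8, 19)→(14, 22): d=(6,3) right/bottom  bias=-1
  edge (14, 22)→(0, 22): d=(-14,0) right/bottom  bias=-1
    (1,10)@(3, 21): e=[1,27,14] → #
    (2,10)@(5, 21): e=[7,21,14] → #
    (3,10)@(7, 21): e=[13,15,14] → #
    (4,10)@(9, 21): e=[19,9,14] → #
    (5,10)@(11, 21): e=[25,3,14] → #
    (6,10)@(13, 21): e=[31,-3,14] → ·
    (1,11)@(3, 23): e=[17,39,-14] → ·
    (2,11)@(5, 23): e=[23,33,-14] → ·
    (3,11)@(7, 23): e=[29,27,-14] → ·
    (4,11)@(9, 23): e=[35,21,-14] → ·
    (5,11)@(11, 23): e=[41,15,-14] → ·
  covered (5 px):
    · · · · · · · · · ·
    · · · · · · · · · ·
    · · · · · · · · · ·
    · · · · · · · · · ·
    · · · · · · · · · ·
    · · · · · · · · · ·
    · · · · · · · · · ·
    · · · · · · · · · ·
    · · · · · · · · · ·
    · · · · · · · · · ·
    · # # # # # · · · ·
    · · · · · · · · · ·

Final: [15,14,13]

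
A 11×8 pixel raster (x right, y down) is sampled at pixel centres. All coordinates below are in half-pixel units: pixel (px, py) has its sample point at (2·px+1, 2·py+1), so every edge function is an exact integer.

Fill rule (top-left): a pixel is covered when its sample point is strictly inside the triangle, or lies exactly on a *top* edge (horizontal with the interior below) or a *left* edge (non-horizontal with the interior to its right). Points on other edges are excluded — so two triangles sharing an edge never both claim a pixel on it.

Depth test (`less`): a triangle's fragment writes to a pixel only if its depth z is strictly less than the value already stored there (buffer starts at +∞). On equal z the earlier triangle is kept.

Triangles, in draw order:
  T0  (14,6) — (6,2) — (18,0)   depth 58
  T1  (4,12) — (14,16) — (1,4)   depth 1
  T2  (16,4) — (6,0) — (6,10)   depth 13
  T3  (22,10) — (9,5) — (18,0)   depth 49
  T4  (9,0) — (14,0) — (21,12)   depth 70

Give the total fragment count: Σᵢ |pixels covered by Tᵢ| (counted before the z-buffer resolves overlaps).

T0:
  2·area = 64
  edge (14, 6)→(6, 2): d=(-8,-4) top-left  bias=+0
  edge (6, 2)→(18, 0): d=(12,-2) top-left  bias=+0
  edge (18, 0)→(14, 6): d=(-4,6) right/bottom  bias=-1
    (6,0)@(13, 1): e=[36,2,26] → X
    (7,0)@(15, 1): e=[44,6,14] → X
    (8,0)@(17, 1): e=[52,10,2] → X
    (9,0)@(19, 1): e=[60,14,-10] → .
    (4,1)@(9, 3): e=[4,18,42] → X
    (5,1)@(11, 3): e=[12,22,30] → X
    (8,1)@(17, 3): e=[36,34,-6] → .
    (4,2)@(9, 5): e=[-12,42,34] → .
    (5,2)@(11, 5): e=[-4,46,22] → .
    (6,2)@(13, 5): e=[4,50,10] → X
    (7,2)@(15, 5): e=[12,54,-2] → .
    (6,3)@(13, 7): e=[-12,74,2] → .
  covered (8 px):
    . . . . . . X X X . .
    . . . . X X X X . . .
    . . . . . . X . . . .
    . . . . . . . . . . .
    . . . . . . . . . . .
    . . . . . . . . . . .
    . . . . . . . . . . .
    . . . . . . . . . . .
T1:
  2·area = 68  (B↔C swapped to make it positive)
  edge (4, 12)→(1, 4): d=(-3,-8) top-left  bias=+0
  edge (1, 4)→(14, 16): d=(13,12) right/bottom  bias=-1
  edge (14, 16)→(4, 12): d=(-10,-4) top-left  bias=+0
    (1,3)@(3, 7): e=[7,15,46] → X
    (2,3)@(5, 7): e=[23,-9,54] → .
    (1,4)@(3, 9): e=[1,41,26] → X
    (2,4)@(5, 9): e=[17,17,34] → X
    (3,4)@(7, 9): e=[33,-7,42] → .
    (1,5)@(3, 11): e=[-5,67,6] → .
    (2,5)@(5, 11): e=[11,43,14] → X
    (3,5)@(7, 11): e=[27,19,22] → X
    (4,5)@(9, 11): e=[43,-5,30] → .
    (2,6)@(5, 13): e=[5,69,-6] → .
    (3,6)@(7, 13): e=[21,45,2] → X
    (4,6)@(9, 13): e=[37,21,10] → X
  covered (7 px):
    . . . . . . . . . . .
    . . . . . . . . . . .
    . . . . . . . . . . .
    . X . . . . . . . . .
    . X X . . . . . . . .
    . . X X . . . . . . .
    . . . X X . . . . . .
    . . . . . . . . . . .
T2:
  2·area = 100  (B↔C swapped to make it positive)
  edge (16, 4)→(6, 10): d=(-10,6) right/bottom  bias=-1
  edge (6, 10)→(6, 0): d=(0,-10) top-left  bias=+0
  edge (6, 0)→(16, 4): d=(10,4) right/bottom  bias=-1
    (3,0)@(7, 1): e=[84,10,6] → X
    (4,0)@(9, 1): e=[72,30,-2] → .
    (10,0)@(21, 1): e=[0,150,-50] → .  [on edge]
    (3,1)@(7, 3): e=[64,10,26] → X
    (4,1)@(9, 3): e=[52,30,18] → X
    (5,1)@(11, 3): e=[40,50,10] → X
    (6,1)@(13, 3): e=[28,70,2] → X
    (7,1)@(15, 3): e=[16,90,-6] → .
    (3,2)@(7, 5): e=[44,10,46] → X
    (7,2)@(15, 5): e=[-4,90,14] → .
    (3,3)@(7, 7): e=[24,10,66] → X
    (5,3)@(11, 7): e=[0,50,50] → .  [on edge]
    (0,6)@(1, 13): e=[0,-50,150] → .  [on edge]
  covered (12 px):
    . . . X . . . . . . .
    . . . X X X X . . . .
    . . . X X X X . . . .
    . . . X X . . . . . .
    . . . X . . . . . . .
    . . . . . . . . . . .
    . . . . . . . . . . .
    . . . . . . . . . . .
T3:
  2·area = 110
  edge (22, 10)→(9, 5): d=(-13,-5) top-left  bias=+0
  edge (9, 5)→(18, 0): d=(9,-5) top-left  bias=+0
  edge (18, 0)→(22, 10): d=(4,10) right/bottom  bias=-1
    (8,0)@(17, 1): e=[92,4,14] → X
    (9,0)@(19, 1): e=[102,14,-6] → .
    (6,1)@(13, 3): e=[46,2,62] → X
    (7,1)@(15, 3): e=[56,12,42] → X
    (9,1)@(19, 3): e=[76,32,2] → X
    (10,1)@(21, 3): e=[86,42,-18] → .
    (4,2)@(9, 5): e=[0,0,110] → X  [on edge]
    (5,2)@(11, 5): e=[10,10,90] → X
    (10,2)@(21, 5): e=[60,60,-10] → .
    (4,3)@(9, 7): e=[-26,18,118] → .
    (5,3)@(11, 7): e=[-16,28,98] → .
    (6,3)@(13, 7): e=[-6,38,78] → .
  covered (15 px):
    . . . . . . . . X . .
    . . . . . . X X X X .
    . . . . X X X X X X .
    . . . . . . . X X X .
    . . . . . . . . . . X
    . . . . . . . . . . .
    . . . . . . . . . . .
    . . . . . . . . . . .
T4:
  2·area = 60
  edge (9, 0)→(14, 0): d=(5,0) top-left  bias=+0
  edge (14, 0)→(21, 12): d=(7,12) right/bottom  bias=-1
  edge (21, 12)→(9, 0): d=(-12,-12) top-left  bias=+0
    (5,0)@(11, 1): e=[5,43,12] → X
    (6,0)@(13, 1): e=[5,19,36] → X
    (7,0)@(15, 1): e=[5,-5,60] → .
    (5,1)@(11, 3): e=[15,57,-12] → .
    (6,1)@(13, 3): e=[15,33,12] → X
    (7,1)@(15, 3): e=[15,9,36] → X
    (8,1)@(17, 3): e=[15,-15,60] → .
    (6,2)@(13, 5): e=[25,47,-12] → .
    (7,2)@(15, 5): e=[25,23,12] → X
    (8,2)@(17, 5): e=[25,-1,36] → .
    (7,3)@(15, 7): e=[35,37,-12] → .
    (8,3)@(17, 7): e=[35,13,12] → X
  covered (7 px):
    . . . . . X X . . . .
    . . . . . . X X . . .
    . . . . . . . X . . .
    . . . . . . . . X . .
    . . . . . . . . . X .
    . . . . . . . . . . .
    . . . . . . . . . . .
    . . . . . . . . . . .

Answer: 49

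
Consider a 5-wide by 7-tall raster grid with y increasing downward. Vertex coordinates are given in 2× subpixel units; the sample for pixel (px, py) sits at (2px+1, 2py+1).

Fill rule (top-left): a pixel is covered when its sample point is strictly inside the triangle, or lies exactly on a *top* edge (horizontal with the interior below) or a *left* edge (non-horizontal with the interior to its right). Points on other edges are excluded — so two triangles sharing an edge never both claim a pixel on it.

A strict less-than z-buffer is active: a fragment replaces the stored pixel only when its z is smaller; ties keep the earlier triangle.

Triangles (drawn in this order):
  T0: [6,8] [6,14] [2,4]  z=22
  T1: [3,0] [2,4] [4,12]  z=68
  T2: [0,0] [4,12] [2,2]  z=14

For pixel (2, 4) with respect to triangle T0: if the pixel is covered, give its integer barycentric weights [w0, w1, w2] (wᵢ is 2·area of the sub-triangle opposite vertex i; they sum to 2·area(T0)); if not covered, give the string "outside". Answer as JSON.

T0:
  2·area = 24
  edge (6, 8)→(6, 14): d=(0,6) right/bottom  bias=-1
  edge (6, 14)→(2, 4): d=(-4,-10) top-left  bias=+0
  edge (2, 4)→(6, 8): d=(4,4) right/bottom  bias=-1
    (0,1)@(1, 3): e=[30,-6,0] → ·  [on edge]
    (1,2)@(3, 5): e=[18,6,0] → ·  [on edge]
    (2,3)@(5, 7): e=[6,18,0] → ·  [on edge]
    (2,4)@(5, 9): e=[6,10,8] → #
    (3,4)@(7, 9): e=[-6,30,0] → ·  [on edge]
    (2,5)@(5, 11): e=[6,2,16] → #
    (3,5)@(7, 11): e=[-6,22,8] → ·
    (4,5)@(9, 11): e=[-18,42,0] → ·  [on edge]
    (2,6)@(5, 13): e=[6,-6,24] → ·
  covered (2 px):
    · · · · ·
    · · · · ·
    · · · · ·
    · · · · ·
    · · # · ·
    · · # · ·
    · · · · ·
T1:
  2·area = 16  (B↔C swapped to make it positive)
  edge (3, 0)→(4, 12): d=(1,12) right/bottom  bias=-1
  edge (4, 12)→(2, 4): d=(-2,-8) top-left  bias=+0
  edge (2, 4)→(3, 0): d=(1,-4) top-left  bias=+0
    (1,0)@(3, 1): e=[1,14,1] → #
    (2,0)@(5, 1): e=[-23,30,9] → ·
    (1,1)@(3, 3): e=[3,10,3] → #
    (2,1)@(5, 3): e=[-21,26,11] → ·
    (1,2)@(3, 5): e=[5,6,5] → #
    (2,2)@(5, 5): e=[-19,22,13] → ·
    (1,3)@(3, 7): e=[7,2,7] → #
    (2,3)@(5, 7): e=[-17,18,15] → ·
    (1,4)@(3, 9): e=[9,-2,9] → ·
  covered (4 px):
    · # · · ·
    · # · · ·
    · # · · ·
    · # · · ·
    · · · · ·
    · · · · ·
    · · · · ·
T2:
  2·area = 16  (B↔C swapped to make it positive)
  edge (0, 0)→(2, 2): d=(2,2) right/bottom  bias=-1
  edge (2, 2)→(4, 12): d=(2,10) right/bottom  bias=-1
  edge (4, 12)→(0, 0): d=(-4,-12) top-left  bias=+0
    (0,0)@(1, 1): e=[0,8,8] → ·  [on edge]
    (0,1)@(1, 3): e=[4,12,0] → #  [on edge]
    (1,1)@(3, 3): e=[0,-8,24] → ·  [on edge]
    (0,2)@(1, 5): e=[8,16,-8] → ·
    (2,2)@(5, 5): e=[0,-24,40] → ·  [on edge]
    (1,3)@(3, 7): e=[8,0,8] → ·  [on edge]
    (3,3)@(7, 7): e=[0,-40,56] → ·  [on edge]
    (1,4)@(3, 9): e=[12,4,0] → #  [on edge]
    (2,4)@(5, 9): e=[8,-16,24] → ·
    (4,4)@(9, 9): e=[0,-56,72] → ·  [on edge]
    (1,5)@(3, 11): e=[16,8,-8] → ·
  covered (2 px):
    · · · · ·
    # · · · ·
    · · · · ·
    · · · · ·
    · # · · ·
    · · · · ·
    · · · · ·

Answer: [10,8,6]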